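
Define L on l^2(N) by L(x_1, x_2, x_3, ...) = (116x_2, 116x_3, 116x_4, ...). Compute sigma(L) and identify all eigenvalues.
sigma(L) = closed disk {z in C : |z| ≤ 116}; sigma_p(L) = open disk {z in C : |z| < 116}

Note L = 116·V where V is the unit left shift (V x)_k = x_{k+1}; so sigma(L) = 116·sigma(V) and ||L|| = 116||V||. ||L x||^2 = 13456sum_{k≥2} |x_k|^2 ≤ 13456||x||^2, with equality on {x : x_1 = 0}, so ||L|| = 116. For any lambda with |lambda| < 116, set r = lambda/116 (|r| < 1); the vector x = (1, r, r^2, ...) is in l^2 and satisfies L x = 116(r, r^2, ...) = lambda x, so lambda is an eigenvalue. On the boundary |lambda| = 116 the geometric series diverges, so no l^2 eigenvector exists, but these lambda lie in the approximate point spectrum. Hence sigma(L) is the closed disk of radius 116 and sigma_p(L) is the open disk.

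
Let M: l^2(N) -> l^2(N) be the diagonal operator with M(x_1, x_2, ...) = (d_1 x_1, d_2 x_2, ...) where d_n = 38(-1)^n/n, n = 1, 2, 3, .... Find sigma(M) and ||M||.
sigma(M) = {38(-1)^n/n : n ≥ 1} ∪ {0}; ||M|| = 38

A bounded diagonal operator on l^2 with diagonal entries d_n has spectrum equal to the closure of {d_n : n ≥ 1}: every d_n is an eigenvalue (with eigenvector e_n), so {d_n} ⊂ sigma(M); the spectrum is closed, so its closure is too; and for lambda not in the closure, (M - lambda I) has bounded inverse (the diagonal entries 1/(d_n - lambda) are bounded). For our sequence d_n = 38(-1)^n/n, n = 1, 2, 3, ...:
  - {d_n} = {38(-1)^n/n : n ≥ 1}; the only limit point is 0
  - closure = {38(-1)^n/n : n ≥ 1} ∪ {0}
For the norm: a diagonal operator has ||M|| = sup_n |d_n|. Here |d_n| = 38/n is decreasing, so sup_n |d_n| = |d_1| = 38. So ||M|| = 38.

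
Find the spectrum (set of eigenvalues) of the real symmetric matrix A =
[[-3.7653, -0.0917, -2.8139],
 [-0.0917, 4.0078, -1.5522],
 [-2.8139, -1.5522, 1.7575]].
sigma(A) ≈ {-5, 2, 5}

A is real symmetric, so its spectrum consists of real eigenvalues. Expanding the characteristic polynomial of the displayed matrix gives
  det(λ I - A) = p(λ) = λ^3 + (-2)λ^2 + (-25)λ + (50).
Solving p(λ) = 0 yields eigenvalues ≈ -5, 2, 5. (A is shown rounded to 4 decimals, so these recover the underlying integer eigenvalues to within that precision.)
Verification: the trace of A = 2 equals the sum of eigenvalues 2, and det(A) ≈ -49.9996 matches the eigenvalue product -50.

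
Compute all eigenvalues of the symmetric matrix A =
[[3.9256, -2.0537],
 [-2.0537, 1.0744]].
sigma(A) ≈ {0, 5}

A is real symmetric, so its spectrum consists of real eigenvalues. Expanding the characteristic polynomial of the displayed matrix gives
  det(λ I - A) = p(λ) = λ^2 + (-5)λ + (0).
Solving p(λ) = 0 yields eigenvalues ≈ 0, 5. (A is shown rounded to 4 decimals, so these recover the underlying integer eigenvalues to within that precision.)
Verification: the trace of A = 5 equals the sum of eigenvalues 5, and det(A) ≈ -0.0000 matches the eigenvalue product 0.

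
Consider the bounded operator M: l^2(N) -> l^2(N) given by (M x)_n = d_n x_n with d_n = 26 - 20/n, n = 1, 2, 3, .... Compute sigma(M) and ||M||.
sigma(M) = {26 - 20/n : n ≥ 1} ∪ {26}; ||M|| = 26

A bounded diagonal operator on l^2 with diagonal entries d_n has spectrum equal to the closure of {d_n : n ≥ 1}: every d_n is an eigenvalue (with eigenvector e_n), so {d_n} ⊂ sigma(M); the spectrum is closed, so its closure is too; and for lambda not in the closure, (M - lambda I) has bounded inverse (the diagonal entries 1/(d_n - lambda) are bounded). For our sequence d_n = 26 - 20/n, n = 1, 2, 3, ...:
  - {d_n} = {26 - 20/n : n ≥ 1}; the only limit point is 26
  - closure = {26 - 20/n : n ≥ 1} ∪ {26}
For the norm: a diagonal operator has ||M|| = sup_n |d_n|. Here d_n = 26 - 20/n increases monotonically from d_1 = 6 toward 26, with all terms in [6, 26); so sup_n |d_n| = 26 (the supremum is the limit, not attained). So ||M|| = 26.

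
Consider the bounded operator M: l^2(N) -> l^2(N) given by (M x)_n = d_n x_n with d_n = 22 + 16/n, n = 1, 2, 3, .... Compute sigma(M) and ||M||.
sigma(M) = {22 + 16/n : n ≥ 1} ∪ {22}; ||M|| = 38

A bounded diagonal operator on l^2 with diagonal entries d_n has spectrum equal to the closure of {d_n : n ≥ 1}: every d_n is an eigenvalue (with eigenvector e_n), so {d_n} ⊂ sigma(M); the spectrum is closed, so its closure is too; and for lambda not in the closure, (M - lambda I) has bounded inverse (the diagonal entries 1/(d_n - lambda) are bounded). For our sequence d_n = 22 + 16/n, n = 1, 2, 3, ...:
  - {d_n} = {22 + 16/n : n ≥ 1}; the only limit point is 22
  - closure = {22 + 16/n : n ≥ 1} ∪ {22}
For the norm: a diagonal operator has ||M|| = sup_n |d_n|. Here d_n = 22 + 16/n is positive and decreasing, so sup_n |d_n| = d_1 = 22 + 16 = 38. So ||M|| = 38.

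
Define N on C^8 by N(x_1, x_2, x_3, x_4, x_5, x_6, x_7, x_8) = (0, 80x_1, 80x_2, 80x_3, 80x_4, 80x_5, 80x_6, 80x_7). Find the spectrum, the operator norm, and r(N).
sigma(N) = {0}; ||N|| = 80; r(N) = 0. (N is nilpotent with N^8 = 0.)

On C^8, N is a strictly lower-triangular matrix with 80 on the subdiagonal and zeros elsewhere, so its characteristic polynomial is lambda^8 and every eigenvalue is 0: sigma(N) = {0}. For the operator norm, N e_i = 80e_{i+1} for i = 1, ..., 7 and N e_8 = 0, so the singular values of N are 80 (with multiplicity 7) and 0; hence ||N|| = 80. The spectral radius r(N) = max|lambda| = 0. Note ||N|| > r(N) — characteristic of non-normal nilpotent operators. Indeed N^8 = 0.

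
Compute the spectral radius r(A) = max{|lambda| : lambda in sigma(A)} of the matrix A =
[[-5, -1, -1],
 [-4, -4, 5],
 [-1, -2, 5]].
r(A) ≈ 6.3746

The eigenvalues of A are the roots of its characteristic polynomial. With M = A (coefficients from the trace, the sum of principal 2x2 minors, and det A):
  p(λ) = det(λ I - M) = λ^3 + 4λ^2 - 20λ - 31.
No integer candidate from the rational root theorem (±divisors of 31) is a root, so the roots are irrational. The cubic discriminant is Δ = 65029 > 0, so there are three distinct real roots. p(-7) = -38 and p(-6) = 17 have opposite signs, so a root lies in (-7, -6); Newton's method refines it to λ ≈ -6.3746. p(-2) = 17 and p(-1) = -8 have opposite signs, so a root lies in (-2, -1); Newton's method refines it to λ ≈ -1.3173. p(3) = -28 and p(4) = 17 have opposite signs, so a root lies in (3, 4); Newton's method refines it to λ ≈ 3.6918. Check (Vieta): the three roots sum to -4, matching tr M = -4.
Thus the eigenvalues (to 4 decimals) are -6.3746 (modulus 6.3746); -1.3173 (modulus 1.3173); 3.6918 (modulus 3.6918). The spectral radius is the largest modulus: r(A) ≈ 6.3746. (Cross-check: r(A) ≤ ||A||_2 ≈ 9.3583; equality holds whenever A is normal, though it can also hold for some non-normal A.)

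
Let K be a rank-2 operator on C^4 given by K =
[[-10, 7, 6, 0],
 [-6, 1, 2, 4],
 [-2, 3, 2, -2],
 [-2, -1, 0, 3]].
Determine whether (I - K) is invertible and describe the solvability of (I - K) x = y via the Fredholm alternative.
(I - K) is invertible (det(I - K) = 8 ≠ 0), so for every y in C^4 the equation (I - K) x = y has a unique solution.

K has rank 2 and factors as K = U V^T = u1 v1^T + u2 v2^T with u1 = (-3, -1, -1, 0), v1 = (2, -3, -2, 2), u2 = (2, 2, 0, 1), v2 = (-2, -1, 0, 3) (multiplying out reproduces the displayed K). The nonzero eigenvalues of U V^T coincide with those of the 2 x 2 matrix G = V^T U = [[v1·u1, v1·u2], [v2·u1, v2·u2]] = [[-1, 0], [7, -3]], and by the Sylvester determinant identity det(I_4 - U V^T) = det(I_2 - V^T U) = det([[2, 0], [-7, 4]]) = (2)(4) - (0)(-7) = 8. (Direct check: I - K =
[[11, -7, -6, 0],
 [6, 0, -2, -4],
 [2, -3, -1, 2],
 [2, 1, 0, -2]]
has determinant 8.) The finite-dimensional Fredholm alternative says: either (I - K) is invertible, or ker(I - K) ≠ {0} and then range(I - K) = ker((I - K)^*)^⊥, with dim ker(I - K) = dim ker((I - K)^*). Since det(I - K) ≠ 0, 1 is not an eigenvalue of K and ker(I - K) = {0}, so we are in the first case: for every y there is a unique x = (I - K)^(-1) y. (Explicitly, by the Woodbury identity, (I - U V^T)^(-1) = I + U (I_2 - G)^(-1) V^T.)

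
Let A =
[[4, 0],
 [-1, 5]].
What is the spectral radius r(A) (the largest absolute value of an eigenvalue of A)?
r(A) = 5

The eigenvalues of A are the roots of its characteristic polynomial. With M = A (coefficients from the trace and determinant):
  p(λ) = det(λ I - M) = λ^2 - 9λ + 20.
For λ^2 - 9λ + 20 the discriminant is 1. It is a perfect square (1^2), so the roots are rational: λ = (9 ± 1)/2 = 5, 4.
Thus the eigenvalues (to 4 decimals) are 5 (modulus 5); 4 (modulus 4). The spectral radius is the largest modulus: r(A) = 5. (Cross-check: r(A) ≤ ||A||_2 ≈ 5.2348; equality holds whenever A is normal, though it can also hold for some non-normal A.)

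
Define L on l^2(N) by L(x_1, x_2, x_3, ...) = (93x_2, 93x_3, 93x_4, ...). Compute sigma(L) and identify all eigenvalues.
sigma(L) = closed disk {z in C : |z| ≤ 93}; sigma_p(L) = open disk {z in C : |z| < 93}

Note L = 93·V where V is the unit left shift (V x)_k = x_{k+1}; so sigma(L) = 93·sigma(V) and ||L|| = 93||V||. ||L x||^2 = 8649sum_{k≥2} |x_k|^2 ≤ 8649||x||^2, with equality on {x : x_1 = 0}, so ||L|| = 93. For any lambda with |lambda| < 93, set r = lambda/93 (|r| < 1); the vector x = (1, r, r^2, ...) is in l^2 and satisfies L x = 93(r, r^2, ...) = lambda x, so lambda is an eigenvalue. On the boundary |lambda| = 93 the geometric series diverges, so no l^2 eigenvector exists, but these lambda lie in the approximate point spectrum. Hence sigma(L) is the closed disk of radius 93 and sigma_p(L) is the open disk.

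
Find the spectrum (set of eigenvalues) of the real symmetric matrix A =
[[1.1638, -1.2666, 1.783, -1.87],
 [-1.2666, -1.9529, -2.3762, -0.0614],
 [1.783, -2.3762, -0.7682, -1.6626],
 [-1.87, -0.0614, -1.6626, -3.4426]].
sigma(A) ≈ {-5, -3, -1, 4}

A is real symmetric, so its spectrum consists of real eigenvalues. Expanding the characteristic polynomial of the displayed matrix gives
  det(λ I - A) = p(λ) = λ^4 + (5)λ^3 + (-13)λ^2 + (-76.997)λ + (-59.9949).
Solving p(λ) = 0 yields eigenvalues ≈ -5, -3, -1, 4. (A is shown rounded to 4 decimals, so these recover the underlying integer eigenvalues to within that precision.)
Verification: the trace of A = -5 equals the sum of eigenvalues -5, and det(A) ≈ -59.9949 matches the eigenvalue product -60.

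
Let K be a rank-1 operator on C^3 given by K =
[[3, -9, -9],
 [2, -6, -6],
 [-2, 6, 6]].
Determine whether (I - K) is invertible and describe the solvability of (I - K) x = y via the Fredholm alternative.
(I - K) is invertible (det(I - K) = -2 ≠ 0), so for every y in C^3 the equation (I - K) x = y has a unique solution.

K has rank 1, so it is an outer product K = u v^T: every row of K is a multiple of one row vector. Reading off the entries, u = (3, 2, -2) and v = (1, -3, -3) (row i of K equals u_i·v^T). A rank-one matrix u v^T satisfies K u = u (v·u) and kills the (2)-dimensional subspace v^⊥, so its characteristic polynomial is lambda^2 (lambda - v·u) with v·u = tr K = 3. Hence the eigenvalues of I - K are 1 (multiplicity 2) and 1 - (3) = -2, so det(I - K) = -2. (Direct check: I - K =
[[-2, 9, 9],
 [-2, 7, 6],
 [2, -6, -5]]
has determinant -2.) The finite-dimensional Fredholm alternative says: either (I - K) is invertible, or ker(I - K) ≠ {0} and then range(I - K) = ker((I - K)^*)^⊥, with dim ker(I - K) = dim ker((I - K)^*). Since det(I - K) ≠ 0, 1 is not an eigenvalue of K and ker(I - K) = {0}, so we are in the first case: for every y there is a unique x = (I - K)^(-1) y. Explicitly, by the Sherman–Morrison formula, (I - u v^T)^(-1) = I + u v^T/(1 - v·u), i.e. (I - K)^(-1) = I + K/(-2).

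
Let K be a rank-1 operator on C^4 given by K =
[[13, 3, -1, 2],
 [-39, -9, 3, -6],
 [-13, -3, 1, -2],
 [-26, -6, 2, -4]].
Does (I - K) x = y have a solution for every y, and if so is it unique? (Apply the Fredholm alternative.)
(I - K) is singular (det(I - K) = 0, i.e. 1 ∈ sigma(K)). (I - K) x = y is solvable iff y ⊥ ker((I - K)^*) = span{(13, 3, -1, 2)}, i.e. iff 13y_1 + 3y_2 - y_3 + 2y_4 = 0. When solvable, the solutions are x = y + c·(1, -3, -1, -2), c arbitrary (ker(I - K) = span{(1, -3, -1, -2)}, dimension 1).

K has rank 1, so it is an outer product K = u v^T: every row of K is a multiple of one row vector. Reading off the entries, u = (1, -3, -1, -2) and v = (13, 3, -1, 2) (row i of K equals u_i·v^T). A rank-one matrix u v^T satisfies K u = u (v·u) and kills the (3)-dimensional subspace v^⊥, so its characteristic polynomial is lambda^3 (lambda - v·u) with v·u = tr K = 1. Hence the eigenvalues of I - K are 1 (multiplicity 3) and 1 - (1) = 0, so det(I - K) = 0. (Direct check: I - K =
[[-12, -3, 1, -2],
 [39, 10, -3, 6],
 [13, 3, 0, 2],
 [26, 6, -2, 5]]
has determinant 0.) So 1 is an eigenvalue of K and (I - K) is not invertible. The finite-dimensional Fredholm alternative says: either (I - K) is invertible, or ker(I - K) ≠ {0} and then range(I - K) = ker((I - K)^*)^⊥, with dim ker(I - K) = dim ker((I - K)^*). We are in the second case, so we need both kernels. Kernel of I - K: (I - K) u = u - u (v·u) = u - u = 0, so ker(I - K) = span{u} = span{(1, -3, -1, -2)} (it is exactly 1-dimensional because rank(I - K) = 3). Kernel of the adjoint: K is real, so (I - K)^* = I - K^T = I - v u^T, and (I - v u^T) v = v - v (u·v) = 0; hence ker((I - K)^*) = span{v} = span{(13, 3, -1, 2)}. Therefore (I - K) x = y is solvable iff <y, v> = 0, i.e. iff 13y_1 + 3y_2 - y_3 + 2y_4 = 0. When this holds, K y = u (v·y) = 0, so (I - K) y = y and x = y is a particular solution; the full solution set is the line x = y + c·u = y + c·(1, -3, -1, -2), c ∈ C.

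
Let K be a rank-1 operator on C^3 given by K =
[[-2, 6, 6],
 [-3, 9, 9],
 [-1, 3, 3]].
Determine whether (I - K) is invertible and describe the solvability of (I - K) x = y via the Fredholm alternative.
(I - K) is invertible (det(I - K) = -9 ≠ 0), so for every y in C^3 the equation (I - K) x = y has a unique solution.

K has rank 1, so it is an outer product K = u v^T: every row of K is a multiple of one row vector. Reading off the entries, u = (-2, -3, -1) and v = (1, -3, -3) (row i of K equals u_i·v^T). A rank-one matrix u v^T satisfies K u = u (v·u) and kills the (2)-dimensional subspace v^⊥, so its characteristic polynomial is lambda^2 (lambda - v·u) with v·u = tr K = 10. Hence the eigenvalues of I - K are 1 (multiplicity 2) and 1 - (10) = -9, so det(I - K) = -9. (Direct check: I - K =
[[3, -6, -6],
 [3, -8, -9],
 [1, -3, -2]]
has determinant -9.) The finite-dimensional Fredholm alternative says: either (I - K) is invertible, or ker(I - K) ≠ {0} and then range(I - K) = ker((I - K)^*)^⊥, with dim ker(I - K) = dim ker((I - K)^*). Since det(I - K) ≠ 0, 1 is not an eigenvalue of K and ker(I - K) = {0}, so we are in the first case: for every y there is a unique x = (I - K)^(-1) y. Explicitly, by the Sherman–Morrison formula, (I - u v^T)^(-1) = I + u v^T/(1 - v·u), i.e. (I - K)^(-1) = I + K/(-9).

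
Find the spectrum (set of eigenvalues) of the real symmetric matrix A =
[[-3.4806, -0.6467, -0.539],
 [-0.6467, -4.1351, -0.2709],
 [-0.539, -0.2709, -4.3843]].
sigma(A) ≈ {-5, -4, -3}

A is real symmetric, so its spectrum consists of real eigenvalues. Expanding the characteristic polynomial of the displayed matrix gives
  det(λ I - A) = p(λ) = λ^3 + (12)λ^2 + (47)λ + (60).
Solving p(λ) = 0 yields eigenvalues ≈ -5, -4, -3. (A is shown rounded to 4 decimals, so these recover the underlying integer eigenvalues to within that precision.)
Verification: the trace of A = -12 equals the sum of eigenvalues -12, and det(A) ≈ -60.0001 matches the eigenvalue product -60.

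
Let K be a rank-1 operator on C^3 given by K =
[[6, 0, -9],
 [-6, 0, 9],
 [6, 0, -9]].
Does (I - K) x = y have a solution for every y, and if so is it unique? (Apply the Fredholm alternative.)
(I - K) is invertible (det(I - K) = 4 ≠ 0), so for every y in C^3 the equation (I - K) x = y has a unique solution.

K has rank 1, so it is an outer product K = u v^T: every row of K is a multiple of one row vector. Reading off the entries, u = (3, -3, 3) and v = (2, 0, -3) (row i of K equals u_i·v^T). A rank-one matrix u v^T satisfies K u = u (v·u) and kills the (2)-dimensional subspace v^⊥, so its characteristic polynomial is lambda^2 (lambda - v·u) with v·u = tr K = -3. Hence the eigenvalues of I - K are 1 (multiplicity 2) and 1 - (-3) = 4, so det(I - K) = 4. (Direct check: I - K =
[[-5, 0, 9],
 [6, 1, -9],
 [-6, 0, 10]]
has determinant 4.) The finite-dimensional Fredholm alternative says: either (I - K) is invertible, or ker(I - K) ≠ {0} and then range(I - K) = ker((I - K)^*)^⊥, with dim ker(I - K) = dim ker((I - K)^*). Since det(I - K) ≠ 0, 1 is not an eigenvalue of K and ker(I - K) = {0}, so we are in the first case: for every y there is a unique x = (I - K)^(-1) y. Explicitly, by the Sherman–Morrison formula, (I - u v^T)^(-1) = I + u v^T/(1 - v·u), i.e. (I - K)^(-1) = I + K/(4).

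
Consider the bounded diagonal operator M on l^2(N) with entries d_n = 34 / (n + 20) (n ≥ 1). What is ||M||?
||M|| = 34/21 (attained at n = 1)

For M diagonal, ||M|| = sup_n |d_n| = sup_n 34/(n + 20). This is positive and strictly decreasing in n, so the supremum is attained at n = 1: d_1 = 34/(1 + 20) = 34/21. Hence ||M|| = 34/21.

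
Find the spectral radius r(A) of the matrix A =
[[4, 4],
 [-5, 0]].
r(A) = sqrt(20) ≈ 4.4721

The eigenvalues of A are the roots of its characteristic polynomial. With M = A (coefficients from the trace and determinant):
  p(λ) = det(λ I - M) = λ^2 - 4λ + 20.
For λ^2 - 4λ + 20 the discriminant is -64. It is negative, so the roots are the complex-conjugate pair λ = 2 ± (sqrt(64)/2) i ≈ 2 ± 4i. For a conjugate pair the product of the roots equals the constant term, so |λ|^2 = 20 and |λ| = sqrt(20) ≈ 4.4721.
Thus the eigenvalues (to 4 decimals) are 2 ± 4i (modulus 4.4721). The spectral radius is the largest modulus: r(A) = sqrt(20) ≈ 4.4721. (Cross-check: r(A) ≤ ||A||_2 ≈ 6.986; equality holds whenever A is normal, though it can also hold for some non-normal A.)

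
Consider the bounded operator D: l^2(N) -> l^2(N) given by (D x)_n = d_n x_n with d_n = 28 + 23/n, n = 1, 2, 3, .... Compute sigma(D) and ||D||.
sigma(D) = {28 + 23/n : n ≥ 1} ∪ {28}; ||D|| = 51

A bounded diagonal operator on l^2 with diagonal entries d_n has spectrum equal to the closure of {d_n : n ≥ 1}: every d_n is an eigenvalue (with eigenvector e_n), so {d_n} ⊂ sigma(D); the spectrum is closed, so its closure is too; and for lambda not in the closure, (D - lambda I) has bounded inverse (the diagonal entries 1/(d_n - lambda) are bounded). For our sequence d_n = 28 + 23/n, n = 1, 2, 3, ...:
  - {d_n} = {28 + 23/n : n ≥ 1}; the only limit point is 28
  - closure = {28 + 23/n : n ≥ 1} ∪ {28}
For the norm: a diagonal operator has ||D|| = sup_n |d_n|. Here d_n = 28 + 23/n is positive and decreasing, so sup_n |d_n| = d_1 = 28 + 23 = 51. So ||D|| = 51.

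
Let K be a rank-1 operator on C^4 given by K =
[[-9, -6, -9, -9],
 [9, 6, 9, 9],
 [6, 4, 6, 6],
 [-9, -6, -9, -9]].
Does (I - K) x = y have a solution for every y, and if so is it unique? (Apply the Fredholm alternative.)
(I - K) is invertible (det(I - K) = 7 ≠ 0), so for every y in C^4 the equation (I - K) x = y has a unique solution.

K has rank 1, so it is an outer product K = u v^T: every row of K is a multiple of one row vector. Reading off the entries, u = (3, -3, -2, 3) and v = (-3, -2, -3, -3) (row i of K equals u_i·v^T). A rank-one matrix u v^T satisfies K u = u (v·u) and kills the (3)-dimensional subspace v^⊥, so its characteristic polynomial is lambda^3 (lambda - v·u) with v·u = tr K = -6. Hence the eigenvalues of I - K are 1 (multiplicity 3) and 1 - (-6) = 7, so det(I - K) = 7. (Direct check: I - K =
[[10, 6, 9, 9],
 [-9, -5, -9, -9],
 [-6, -4, -5, -6],
 [9, 6, 9, 10]]
has determinant 7.) The finite-dimensional Fredholm alternative says: either (I - K) is invertible, or ker(I - K) ≠ {0} and then range(I - K) = ker((I - K)^*)^⊥, with dim ker(I - K) = dim ker((I - K)^*). Since det(I - K) ≠ 0, 1 is not an eigenvalue of K and ker(I - K) = {0}, so we are in the first case: for every y there is a unique x = (I - K)^(-1) y. Explicitly, by the Sherman–Morrison formula, (I - u v^T)^(-1) = I + u v^T/(1 - v·u), i.e. (I - K)^(-1) = I + K/(7).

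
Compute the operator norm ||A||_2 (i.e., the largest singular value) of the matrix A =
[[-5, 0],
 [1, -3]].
||A||_2 = sqrt((35 + sqrt(325))/2) ≈ 5.1492 (= sqrt(largest eigenvalue of A^T A))

||A||_2 = sigma_max(A) = sqrt(lambda_max(A^T A)). Form the symmetric matrix M = A^T A =
[[26, -3],
 [-3, 9]].
Its characteristic polynomial (trace, determinant of M give the coefficients) is
  p(λ) = det(λ I - M) = λ^2 - 35λ + 225.
For λ^2 - 35λ + 225 the discriminant is 325. It is nonnegative but not a perfect square, so the roots are real and irrational: λ = (35 ± sqrt(325))/2 ≈ 26.5139, 8.4861.
So the eigenvalues of A^T A are ≈ 8.4861, 26.5139 (all ≥ 0, as they must be for A^T A). The largest is λ_max = (35 + sqrt(325))/2 ≈ 26.5139, hence ||A||_2 = sqrt(λ_max) = sqrt((35 + sqrt(325))/2) ≈ 5.1492.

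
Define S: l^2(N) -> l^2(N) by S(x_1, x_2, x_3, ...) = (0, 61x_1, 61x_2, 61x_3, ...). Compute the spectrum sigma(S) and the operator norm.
sigma(S) = closed disk {z in C : |z| ≤ 61}; ||S|| = 61

Note S = 61·U where U is the unit right shift (U x)_k = x_{k-1} (with x_0 := 0); so ||S|| = 61||U|| and sigma(S) = 61·sigma(U). ||S x||^2 = sum_{k≥1} |61x_k|^2 = 3721||x||^2, so ||S|| = 61 and sigma(S) ⊂ {|z| ≤ 61}. For any |lambda| < 61, the equation (S - lambda I) x = 0 forces x_1 = 0, then 61x_k = lambda x_{k+1} ⇒ x = 0, so S has no eigenvalues. But (S - lambda I) is not surjective for |lambda| < 61: solving (S - lambda I) x = e_1 would require x_n proportional to (lambda/61)^(-n), which is not in l^2. So every |lambda| < 61 lies in the residual spectrum. The boundary |lambda| = 61 is in the approximate point spectrum (the spectrum is closed). Hence sigma(S) is the closed disk of radius 61.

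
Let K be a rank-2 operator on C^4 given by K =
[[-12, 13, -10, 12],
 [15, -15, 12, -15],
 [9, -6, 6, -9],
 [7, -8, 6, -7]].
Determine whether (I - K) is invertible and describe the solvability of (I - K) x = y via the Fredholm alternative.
(I - K) is invertible (det(I - K) = 11 ≠ 0), so for every y in C^4 the equation (I - K) x = y has a unique solution.

K has rank 2 and factors as K = U V^T = u1 v1^T + u2 v2^T with u1 = (2, -3, -3, -1), v1 = (-3, 2, -2, 3), u2 = (3, -3, 0, -2), v2 = (-2, 3, -2, 2) (multiplying out reproduces the displayed K). The nonzero eigenvalues of U V^T coincide with those of the 2 x 2 matrix G = V^T U = [[v1·u1, v1·u2], [v2·u1, v2·u2]] = [[-9, -21], [-9, -19]], and by the Sylvester determinant identity det(I_4 - U V^T) = det(I_2 - V^T U) = det([[10, 21], [9, 20]]) = (10)(20) - (21)(9) = 11. (Direct check: I - K =
[[13, -13, 10, -12],
 [-15, 16, -12, 15],
 [-9, 6, -5, 9],
 [-7, 8, -6, 8]]
has determinant 11.) The finite-dimensional Fredholm alternative says: either (I - K) is invertible, or ker(I - K) ≠ {0} and then range(I - K) = ker((I - K)^*)^⊥, with dim ker(I - K) = dim ker((I - K)^*). Since det(I - K) ≠ 0, 1 is not an eigenvalue of K and ker(I - K) = {0}, so we are in the first case: for every y there is a unique x = (I - K)^(-1) y. (Explicitly, by the Woodbury identity, (I - U V^T)^(-1) = I + U (I_2 - G)^(-1) V^T.)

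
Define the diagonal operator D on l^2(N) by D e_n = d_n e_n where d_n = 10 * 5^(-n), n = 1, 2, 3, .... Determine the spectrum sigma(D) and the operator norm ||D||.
sigma(D) = {10 * 5^(-n) : n ≥ 1} ∪ {0}; ||D|| = 2

A bounded diagonal operator on l^2 with diagonal entries d_n has spectrum equal to the closure of {d_n : n ≥ 1}: every d_n is an eigenvalue (with eigenvector e_n), so {d_n} ⊂ sigma(D); the spectrum is closed, so its closure is too; and for lambda not in the closure, (D - lambda I) has bounded inverse (the diagonal entries 1/(d_n - lambda) are bounded). For our sequence d_n = 10 * 5^(-n), n = 1, 2, 3, ...:
  - {d_n} = {10 * 5^(-n) : n ≥ 1}; the only limit point is 0
  - closure = {10 * 5^(-n) : n ≥ 1} ∪ {0}
For the norm: a diagonal operator has ||D|| = sup_n |d_n|. Here d_n = 10 * 5^(-n) is positive and decreasing, so sup_n |d_n| = d_1 = 10/5 = 2. So ||D|| = 2.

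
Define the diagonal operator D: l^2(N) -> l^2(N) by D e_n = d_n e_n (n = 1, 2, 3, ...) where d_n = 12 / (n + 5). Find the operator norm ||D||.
||D|| = 2 (attained at n = 1)

For D diagonal, ||D|| = sup_n |d_n| = sup_n 12/(n + 5). This is positive and strictly decreasing in n, so the supremum is attained at n = 1: d_1 = 12/(1 + 5) = 2. Hence ||D|| = 2.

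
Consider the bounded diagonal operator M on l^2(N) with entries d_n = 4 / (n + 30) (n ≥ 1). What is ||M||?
||M|| = 4/31 (attained at n = 1)

For M diagonal, ||M|| = sup_n |d_n| = sup_n 4/(n + 30). This is positive and strictly decreasing in n, so the supremum is attained at n = 1: d_1 = 4/(1 + 30) = 4/31. Hence ||M|| = 4/31.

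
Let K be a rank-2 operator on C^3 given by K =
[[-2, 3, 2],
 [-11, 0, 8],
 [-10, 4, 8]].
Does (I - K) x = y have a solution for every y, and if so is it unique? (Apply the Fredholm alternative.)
(I - K) is singular (det(I - K) = 0, i.e. 1 ∈ sigma(K)). (I - K) x = y is solvable iff y ⊥ ker((I - K)^*) = span{(3, 1, -2)}, i.e. iff 3y_1 + y_2 - 2y_3 = 0. When solvable, x is determined up to adding multiples of (13, 1, 18) (ker(I - K) = span{(13, 1, 18)}, dimension 1).

K has rank 2 and factors as K = U V^T = u1 v1^T + u2 v2^T with u1 = (-1, -1, -2), v1 = (2, -3, -2), u2 = (0, -3, -2), v2 = (3, 1, -2) (multiplying out reproduces the displayed K). The nonzero eigenvalues of U V^T coincide with those of the 2 x 2 matrix G = V^T U = [[v1·u1, v1·u2], [v2·u1, v2·u2]] = [[5, 13], [0, 1]], and by the Sylvester determinant identity det(I_3 - U V^T) = det(I_2 - V^T U) = det([[-4, -13], [0, 0]]) = (-4)(0) - (-13)(0) = 0. (Direct check: I - K =
[[3, -3, -2],
 [11, 1, -8],
 [10, -4, -7]]
has determinant 0.) So 1 is an eigenvalue of K and (I - K) is not invertible. The finite-dimensional Fredholm alternative says: either (I - K) is invertible, or ker(I - K) ≠ {0} and then range(I - K) = ker((I - K)^*)^⊥, with dim ker(I - K) = dim ker((I - K)^*). We are in the second case, so we compute both kernels via the 2 x 2 reduction. If (I - U V^T) x = 0 then x = U (V^T x) lies in the column space of U; writing x = U b gives U (I_2 - G) b = 0, and since u1, u2 are independent, (I_2 - G) b = 0. With I_2 - G = [[-4, -13], [0, 0]] (singular, as its determinant is 0) a null vector is b = (-13, 4), so ker(I - K) = span{-13·u1 + (4)·u2} = span{(13, 1, 18)}. For the adjoint, (I - K)^* = I - K^T = I - V U^T, and the same argument gives ker((I - K)^*) = {V a : (I_2 - G)^T a = 0}; (I_2 - G)^T = [[-4, 0], [-13, 0]] has null vector a = (0, 1), so ker((I - K)^*) = span{0·v1 + (1)·v2} = span{(3, 1, -2)}. (Both kernels are 1-dimensional, matching rank(I - K) = 2.) Therefore (I - K) x = y is solvable iff <y, (3, 1, -2)> = 0, i.e. iff 3y_1 + y_2 - 2y_3 = 0; when solvable the solution set is the line x_p + c·(13, 1, 18), c ∈ C.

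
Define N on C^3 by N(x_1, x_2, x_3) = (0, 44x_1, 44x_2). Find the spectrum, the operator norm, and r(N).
sigma(N) = {0}; ||N|| = 44; r(N) = 0. (N is nilpotent with N^3 = 0.)

On C^3, N is a strictly lower-triangular matrix with 44 on the subdiagonal and zeros elsewhere, so its characteristic polynomial is lambda^3 and every eigenvalue is 0: sigma(N) = {0}. For the operator norm, N e_i = 44e_{i+1} for i = 1, ..., 2 and N e_3 = 0, so the singular values of N are 44 (with multiplicity 2) and 0; hence ||N|| = 44. The spectral radius r(N) = max|lambda| = 0. Note ||N|| > r(N) — characteristic of non-normal nilpotent operators. Indeed N^3 = 0.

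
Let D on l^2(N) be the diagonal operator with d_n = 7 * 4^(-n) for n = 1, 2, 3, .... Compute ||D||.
||D|| = 7/4 (attained at n = 1)

For D diagonal, ||D|| = sup_n |d_n|. The sequence d_n = 7 * 4^(-n) is positive and strictly decreasing (ratio 4^(-1) < 1), so the supremum is d_1 = 7/4. Hence ||D|| = 7/4.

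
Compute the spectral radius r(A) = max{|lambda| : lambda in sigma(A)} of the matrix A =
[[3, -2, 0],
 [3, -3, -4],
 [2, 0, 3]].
r(A) ≈ 4.1349

The eigenvalues of A are the roots of its characteristic polynomial. With M = A (coefficients from the trace, the sum of principal 2x2 minors, and det A):
  p(λ) = det(λ I - M) = λ^3 - 3λ^2 - 3λ - 7.
No integer candidate from the rational root theorem (±divisors of 7) is a root, so the roots are irrational. The cubic discriminant is Δ = -3024 < 0, so there is one real root and a complex-conjugate pair. p(4) = -3 and p(5) = 28 have opposite signs, so a root lies in (4, 5); Newton's method refines it to λ ≈ 4.1349. Dividing out (λ - (4.1349)) leaves approximately λ^2 + 1.1349λ + 1.6929. For λ^2 + 1.1349λ + 1.6929 the discriminant is -5.4835. It is negative, so the remaining roots are the complex-conjugate pair λ ≈ -0.5675 ± 1.1708i. Their product equals the constant term, so |λ|^2 ≈ 1.6929 and |λ| ≈ 1.3011.
Thus the eigenvalues (to 4 decimals) are 4.1349 (modulus 4.1349); -0.5675 ± 1.1708i (modulus 1.3011). The spectral radius is the largest modulus: r(A) ≈ 4.1349. (Cross-check: r(A) ≤ ||A||_2 ≈ 6.4845; equality holds whenever A is normal, though it can also hold for some non-normal A.)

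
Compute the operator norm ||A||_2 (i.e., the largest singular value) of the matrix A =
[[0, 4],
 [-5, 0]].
||A||_2 = 5 (= sqrt(largest eigenvalue of A^T A))

||A||_2 = sigma_max(A) = sqrt(lambda_max(A^T A)). Form the symmetric matrix M = A^T A =
[[25, 0],
 [0, 16]].
Its characteristic polynomial (trace, determinant of M give the coefficients) is
  p(λ) = det(λ I - M) = λ^2 - 41λ + 400.
For λ^2 - 41λ + 400 the discriminant is 81. It is a perfect square (9^2), so the roots are rational: λ = (41 ± 9)/2 = 25, 16.
So the eigenvalues of A^T A are ≈ 16, 25 (all ≥ 0, as they must be for A^T A). The largest is λ_max = 25, hence ||A||_2 = sqrt(λ_max) = 5.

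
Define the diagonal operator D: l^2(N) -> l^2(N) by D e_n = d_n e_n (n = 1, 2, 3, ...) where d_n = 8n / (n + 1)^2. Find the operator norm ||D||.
||D|| = 2 (attained at n = 1)

For D diagonal, ||D|| = sup_n |d_n|. Treat f(x) = 8x / (x + 1)^2 for real x > 0. By the quotient rule, f'(x) = 8(1 - x)/(x + 1)^3, which is positive for x < 1 and negative for x > 1. So f has a unique maximum at x = 1, and since 1 is a positive integer, the supremum over n ≥ 1 is attained at n = 1: d_1 = 8·1/(1 + 1)^2 = 8·1/4 = 2. Hence ||D|| = 2.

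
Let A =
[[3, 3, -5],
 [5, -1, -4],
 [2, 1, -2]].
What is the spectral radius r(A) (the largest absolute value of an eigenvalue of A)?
r(A) ≈ 3.3579

The eigenvalues of A are the roots of its characteristic polynomial. With M = A (coefficients from the trace, the sum of principal 2x2 minors, and det A):
  p(λ) = det(λ I - M) = λ^3 - 8λ + 11.
No integer candidate from the rational root theorem (±divisors of 11) is a root, so the roots are irrational. The cubic discriminant is Δ = -1219 < 0, so there is one real root and a complex-conjugate pair. p(-4) = -21 and p(-3) = 8 have opposite signs, so a root lies in (-4, -3); Newton's method refines it to λ ≈ -3.3579. Dividing out (λ - (-3.3579)) leaves approximately λ^2 - 3.3579λ + 3.2758. For λ^2 - 3.3579λ + 3.2758 the discriminant is -1.8274. It is negative, so the remaining roots are the complex-conjugate pair λ ≈ 1.679 ± 0.6759i. Their product equals the constant term, so |λ|^2 ≈ 3.2758 and |λ| ≈ 1.8099.
Thus the eigenvalues (to 4 decimals) are -3.3579 (modulus 3.3579); 1.679 ± 0.6759i (modulus 1.8099). The spectral radius is the largest modulus: r(A) ≈ 3.3579. (Cross-check: r(A) ≤ ||A||_2 ≈ 9.1237; equality holds whenever A is normal, though it can also hold for some non-normal A.)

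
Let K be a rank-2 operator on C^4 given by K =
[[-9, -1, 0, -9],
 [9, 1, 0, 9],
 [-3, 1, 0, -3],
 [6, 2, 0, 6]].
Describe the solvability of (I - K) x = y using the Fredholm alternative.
(I - K) is invertible (det(I - K) = -9 ≠ 0), so for every y in C^4 the equation (I - K) x = y has a unique solution.

K has rank 2 and factors as K = U V^T = u1 v1^T + u2 v2^T with u1 = (-3, 3, -1, 2), v1 = (3, -1, 0, 3), u2 = (2, -2, 0, -2), v2 = (0, -2, 0, 0) (multiplying out reproduces the displayed K). The nonzero eigenvalues of U V^T coincide with those of the 2 x 2 matrix G = V^T U = [[v1·u1, v1·u2], [v2·u1, v2·u2]] = [[-6, 2], [-6, 4]], and by the Sylvester determinant identity det(I_4 - U V^T) = det(I_2 - V^T U) = det([[7, -2], [6, -3]]) = (7)(-3) - (-2)(6) = -9. (Direct check: I - K =
[[10, 1, 0, 9],
 [-9, 0, 0, -9],
 [3, -1, 1, 3],
 [-6, -2, 0, -5]]
has determinant -9.) The finite-dimensional Fredholm alternative says: either (I - K) is invertible, or ker(I - K) ≠ {0} and then range(I - K) = ker((I - K)^*)^⊥, with dim ker(I - K) = dim ker((I - K)^*). Since det(I - K) ≠ 0, 1 is not an eigenvalue of K and ker(I - K) = {0}, so we are in the first case: for every y there is a unique x = (I - K)^(-1) y. (Explicitly, by the Woodbury identity, (I - U V^T)^(-1) = I + U (I_2 - G)^(-1) V^T.)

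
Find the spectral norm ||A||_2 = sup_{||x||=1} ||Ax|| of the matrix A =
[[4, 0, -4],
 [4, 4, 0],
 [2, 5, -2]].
||A||_2 ≈ 8.5436 (= sqrt(largest eigenvalue of A^T A))

||A||_2 = sigma_max(A) = sqrt(lambda_max(A^T A)). Form the symmetric matrix M = A^T A =
[[36, 26, -20],
 [26, 41, -10],
 [-20, -10, 20]].
Its characteristic polynomial (trace, sum of principal 2x2 minors, determinant of M give the coefficients) is
  p(λ) = det(λ I - M) = λ^3 - 97λ^2 + 1840λ - 6400.
No integer candidate from the rational root theorem (±divisors of 6400) is a root, so the roots are irrational. The cubic discriminant is Δ = 3027641600 > 0, so there are three distinct real roots. p(4) = -528 and p(5) = 500 have opposite signs, so a root lies in (4, 5); Newton's method refines it to λ ≈ 4.4933. p(19) = 402 and p(20) = -400 have opposite signs, so a root lies in (19, 20); Newton's method refines it to λ ≈ 19.5132. p(72) = -3520 and p(73) = 24 have opposite signs, so a root lies in (72, 73); Newton's method refines it to λ ≈ 72.9935. Check (Vieta): the three roots sum to 97, matching tr M = 97.
So the eigenvalues of A^T A are ≈ 4.4933, 19.5132, 72.9935 (all ≥ 0, as they must be for A^T A). The largest is λ_max ≈ 72.9935, hence ||A||_2 = sqrt(λ_max) ≈ 8.5436.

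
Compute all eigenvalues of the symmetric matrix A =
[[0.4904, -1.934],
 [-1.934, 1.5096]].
sigma(A) ≈ {-1, 3}

A is real symmetric, so its spectrum consists of real eigenvalues. Expanding the characteristic polynomial of the displayed matrix gives
  det(λ I - A) = p(λ) = λ^2 + (-2)λ + (-3).
Solving p(λ) = 0 yields eigenvalues ≈ -1, 3. (A is shown rounded to 4 decimals, so these recover the underlying integer eigenvalues to within that precision.)
Verification: the trace of A = 2 equals the sum of eigenvalues 2, and det(A) ≈ -3.0000 matches the eigenvalue product -3.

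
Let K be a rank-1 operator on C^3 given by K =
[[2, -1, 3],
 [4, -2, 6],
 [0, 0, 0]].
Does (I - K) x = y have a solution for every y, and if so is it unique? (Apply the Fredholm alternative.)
(I - K) is invertible (det(I - K) = 1 ≠ 0), so for every y in C^3 the equation (I - K) x = y has a unique solution.

K has rank 1, so it is an outer product K = u v^T: every row of K is a multiple of one row vector. Reading off the entries, u = (-1, -2, 0) and v = (-2, 1, -3) (row i of K equals u_i·v^T). A rank-one matrix u v^T satisfies K u = u (v·u) and kills the (2)-dimensional subspace v^⊥, so its characteristic polynomial is lambda^2 (lambda - v·u) with v·u = tr K = 0. Hence the eigenvalues of I - K are 1 (multiplicity 2) and 1 - (0) = 1, so det(I - K) = 1. (Direct check: I - K =
[[-1, 1, -3],
 [-4, 3, -6],
 [0, 0, 1]]
has determinant 1.) The finite-dimensional Fredholm alternative says: either (I - K) is invertible, or ker(I - K) ≠ {0} and then range(I - K) = ker((I - K)^*)^⊥, with dim ker(I - K) = dim ker((I - K)^*). Since det(I - K) ≠ 0, 1 is not an eigenvalue of K and ker(I - K) = {0}, so we are in the first case: for every y there is a unique x = (I - K)^(-1) y. Explicitly, by the Sherman–Morrison formula, (I - u v^T)^(-1) = I + u v^T/(1 - v·u), i.e. (I - K)^(-1) = I + K.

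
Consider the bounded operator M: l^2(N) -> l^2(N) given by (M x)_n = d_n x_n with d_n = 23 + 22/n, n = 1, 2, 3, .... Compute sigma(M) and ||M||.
sigma(M) = {23 + 22/n : n ≥ 1} ∪ {23}; ||M|| = 45

A bounded diagonal operator on l^2 with diagonal entries d_n has spectrum equal to the closure of {d_n : n ≥ 1}: every d_n is an eigenvalue (with eigenvector e_n), so {d_n} ⊂ sigma(M); the spectrum is closed, so its closure is too; and for lambda not in the closure, (M - lambda I) has bounded inverse (the diagonal entries 1/(d_n - lambda) are bounded). For our sequence d_n = 23 + 22/n, n = 1, 2, 3, ...:
  - {d_n} = {23 + 22/n : n ≥ 1}; the only limit point is 23
  - closure = {23 + 22/n : n ≥ 1} ∪ {23}
For the norm: a diagonal operator has ||M|| = sup_n |d_n|. Here d_n = 23 + 22/n is positive and decreasing, so sup_n |d_n| = d_1 = 23 + 22 = 45. So ||M|| = 45.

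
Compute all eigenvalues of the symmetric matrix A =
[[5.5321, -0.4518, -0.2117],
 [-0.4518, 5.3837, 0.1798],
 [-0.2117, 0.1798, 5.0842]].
sigma(A) ≈ {5, 6} (5 with multiplicity 2)

A is real symmetric, so its spectrum consists of real eigenvalues. Expanding the characteristic polynomial of the displayed matrix gives
  det(λ I - A) = p(λ) = λ^3 + (-16)λ^2 + (85)λ + (-150).
Solving p(λ) = 0 yields eigenvalues ≈ 5, 5, 6. (A is shown rounded to 4 decimals, so these recover the underlying integer eigenvalues to within that precision.)
Verification: the trace of A = 16 equals the sum of eigenvalues 16, and det(A) ≈ 150.0000 matches the eigenvalue product 150.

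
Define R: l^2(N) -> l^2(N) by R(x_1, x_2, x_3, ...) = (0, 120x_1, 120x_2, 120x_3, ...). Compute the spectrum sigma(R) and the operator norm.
sigma(R) = closed disk {z in C : |z| ≤ 120}; ||R|| = 120

Note R = 120·U where U is the unit right shift (U x)_k = x_{k-1} (with x_0 := 0); so ||R|| = 120||U|| and sigma(R) = 120·sigma(U). ||R x||^2 = sum_{k≥1} |120x_k|^2 = 14400||x||^2, so ||R|| = 120 and sigma(R) ⊂ {|z| ≤ 120}. For any |lambda| < 120, the equation (R - lambda I) x = 0 forces x_1 = 0, then 120x_k = lambda x_{k+1} ⇒ x = 0, so R has no eigenvalues. But (R - lambda I) is not surjective for |lambda| < 120: solving (R - lambda I) x = e_1 would require x_n proportional to (lambda/120)^(-n), which is not in l^2. So every |lambda| < 120 lies in the residual spectrum. The boundary |lambda| = 120 is in the approximate point spectrum (the spectrum is closed). Hence sigma(R) is the closed disk of radius 120.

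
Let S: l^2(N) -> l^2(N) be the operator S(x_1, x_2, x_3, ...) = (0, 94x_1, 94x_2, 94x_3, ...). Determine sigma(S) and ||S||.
sigma(S) = closed disk {z in C : |z| ≤ 94}; ||S|| = 94

Note S = 94·U where U is the unit right shift (U x)_k = x_{k-1} (with x_0 := 0); so ||S|| = 94||U|| and sigma(S) = 94·sigma(U). ||S x||^2 = sum_{k≥1} |94x_k|^2 = 8836||x||^2, so ||S|| = 94 and sigma(S) ⊂ {|z| ≤ 94}. For any |lambda| < 94, the equation (S - lambda I) x = 0 forces x_1 = 0, then 94x_k = lambda x_{k+1} ⇒ x = 0, so S has no eigenvalues. But (S - lambda I) is not surjective for |lambda| < 94: solving (S - lambda I) x = e_1 would require x_n proportional to (lambda/94)^(-n), which is not in l^2. So every |lambda| < 94 lies in the residual spectrum. The boundary |lambda| = 94 is in the approximate point spectrum (the spectrum is closed). Hence sigma(S) is the closed disk of radius 94.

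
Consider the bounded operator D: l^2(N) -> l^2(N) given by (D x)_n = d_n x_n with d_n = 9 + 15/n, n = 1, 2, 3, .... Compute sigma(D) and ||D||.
sigma(D) = {9 + 15/n : n ≥ 1} ∪ {9}; ||D|| = 24

A bounded diagonal operator on l^2 with diagonal entries d_n has spectrum equal to the closure of {d_n : n ≥ 1}: every d_n is an eigenvalue (with eigenvector e_n), so {d_n} ⊂ sigma(D); the spectrum is closed, so its closure is too; and for lambda not in the closure, (D - lambda I) has bounded inverse (the diagonal entries 1/(d_n - lambda) are bounded). For our sequence d_n = 9 + 15/n, n = 1, 2, 3, ...:
  - {d_n} = {9 + 15/n : n ≥ 1}; the only limit point is 9
  - closure = {9 + 15/n : n ≥ 1} ∪ {9}
For the norm: a diagonal operator has ||D|| = sup_n |d_n|. Here d_n = 9 + 15/n is positive and decreasing, so sup_n |d_n| = d_1 = 9 + 15 = 24. So ||D|| = 24.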